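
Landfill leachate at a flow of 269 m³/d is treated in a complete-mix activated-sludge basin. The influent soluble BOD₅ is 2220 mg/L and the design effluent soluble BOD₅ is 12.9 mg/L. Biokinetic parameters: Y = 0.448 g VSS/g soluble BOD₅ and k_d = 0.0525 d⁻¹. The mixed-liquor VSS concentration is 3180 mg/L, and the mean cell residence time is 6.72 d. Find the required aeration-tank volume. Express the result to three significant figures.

Steady-state biomass mass balance: V·X·(1 + k_d·θ_c) = Y·Q·(S₀ − S)·θ_c, so V = 0.448 × 269 × (2220 − 12.9) × 6.72 / [3180 × (1 + 0.0525 × 6.72)] = 1.79×10^6 / 4302 = 415.5 m³.

V ≈ 415 m³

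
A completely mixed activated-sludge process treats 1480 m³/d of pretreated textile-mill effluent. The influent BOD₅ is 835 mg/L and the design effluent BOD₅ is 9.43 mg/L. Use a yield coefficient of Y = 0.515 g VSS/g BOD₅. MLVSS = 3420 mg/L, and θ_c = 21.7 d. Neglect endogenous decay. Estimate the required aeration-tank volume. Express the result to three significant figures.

Biomass mass balance (decay neglected): V·X = Y·Q·(S₀ − S)·θ_c, so V = 0.515 × 1480 × (835 − 9.43) × 21.7 / 3420 = 3993 m³.

V ≈ 3990 m³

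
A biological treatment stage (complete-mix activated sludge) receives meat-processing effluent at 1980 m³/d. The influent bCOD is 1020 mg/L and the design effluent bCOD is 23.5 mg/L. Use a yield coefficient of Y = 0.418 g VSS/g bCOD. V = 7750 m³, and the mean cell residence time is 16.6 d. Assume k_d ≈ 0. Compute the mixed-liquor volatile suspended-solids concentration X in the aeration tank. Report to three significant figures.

X ≈ 1770 mg/L

From V·X = Y·Q·(S₀ − S)·θ_c (decay neglected): X = 0.418 × 1980 × (1020 − 23.5) × 16.6 / 7750 = 1767 mg/L.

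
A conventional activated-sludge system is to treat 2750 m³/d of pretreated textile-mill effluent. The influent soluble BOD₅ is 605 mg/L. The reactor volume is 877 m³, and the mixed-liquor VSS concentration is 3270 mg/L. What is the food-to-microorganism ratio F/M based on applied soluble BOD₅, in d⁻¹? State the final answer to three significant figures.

F/M = applied load / biomass = Q·S₀/(V·X) = 2750 × 605 / (877.0 × 3270) = 0.5802 d⁻¹.

F/M ≈ 0.580 d⁻¹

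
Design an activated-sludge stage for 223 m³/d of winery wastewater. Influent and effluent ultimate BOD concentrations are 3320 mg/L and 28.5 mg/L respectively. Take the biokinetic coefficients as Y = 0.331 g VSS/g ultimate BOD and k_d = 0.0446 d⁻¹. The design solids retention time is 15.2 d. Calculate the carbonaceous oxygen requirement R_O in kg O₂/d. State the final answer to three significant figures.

R_O ≈ 528 kg O₂/d

Correct the yield for decay: Y_obs = Y/(1 + k_d θ_c) = 0.331 / (1 + 0.0446 × 15.2) = 0.331 / 1.678 = 0.1973.
Q·(S₀ − S) = 223 × (3320 − 28.5) × 10⁻³ = 734.0 kg/d removed.
Biomass synthesised: P_X = Y_obs × 734.0 = 144.8 kg VSS/d.
Carbonaceous O₂ demand = substrate oxidised − cell-mass equivalent = 734.0 − 1.42 × 144.8 = 528.4 kg O₂/d.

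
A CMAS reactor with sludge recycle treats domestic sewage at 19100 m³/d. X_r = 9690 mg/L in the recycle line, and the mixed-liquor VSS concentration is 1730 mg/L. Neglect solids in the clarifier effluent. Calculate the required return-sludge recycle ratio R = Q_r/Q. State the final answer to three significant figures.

Solids balance on the clarifier gives (1+R)X = R·X_r, so R = X/(X_r − X) = 1730 / (9690 − 1730) = 0.2173.

R ≈ 0.217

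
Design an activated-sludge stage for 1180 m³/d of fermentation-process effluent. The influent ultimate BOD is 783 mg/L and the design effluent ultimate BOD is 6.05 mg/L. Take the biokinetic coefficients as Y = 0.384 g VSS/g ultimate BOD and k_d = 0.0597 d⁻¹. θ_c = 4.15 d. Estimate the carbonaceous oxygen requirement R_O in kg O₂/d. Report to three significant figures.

Y_obs = Y / (1 + k_d θ_c) = 0.384 / (1 + 0.0597 × 4.15) = 0.384 / 1.248 = 0.3078.
Substrate removed = Q·(S₀ − S) = 1180 m³/d × (783 − 6.05) g/m³ = 9.17×10^5 g/d = 916.8 kg/d.
Net sludge production P_X = 0.3078 × 916.8 = 282.1 kg VSS/d.
Carbonaceous O₂ demand = substrate oxidised − cell-mass equivalent = 916.8 − 1.42 × 282.1 = 516.2 kg O₂/d.

R_O ≈ 516 kg O₂/d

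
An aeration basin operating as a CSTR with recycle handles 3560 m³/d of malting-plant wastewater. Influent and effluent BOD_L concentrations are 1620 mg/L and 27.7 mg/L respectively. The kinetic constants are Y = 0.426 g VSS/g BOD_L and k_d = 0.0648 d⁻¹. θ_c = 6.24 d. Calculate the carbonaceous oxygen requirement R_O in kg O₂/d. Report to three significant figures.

Observed yield with endogenous decay: Y_obs = Y / (1 + k_d·θ_c) = 0.426 / (1 + 0.0648 × 6.24) = 0.426 / 1.404 = 0.3033 g VSS/g BOD_L.
Substrate removed = Q·(S₀ − S) = 3560 m³/d × (1620 − 27.7) g/m³ = 5.67×10^6 g/d = 5669 kg/d.
P_X = Y_obs·Q·(S₀ − S) = 0.3033 × 5669 = 1720 kg VSS/d.
R_O = Q·ΔS − 1.42 P_X = 5669 − 2442 = 3227 kg O₂/d.

R_O ≈ 3230 kg O₂/d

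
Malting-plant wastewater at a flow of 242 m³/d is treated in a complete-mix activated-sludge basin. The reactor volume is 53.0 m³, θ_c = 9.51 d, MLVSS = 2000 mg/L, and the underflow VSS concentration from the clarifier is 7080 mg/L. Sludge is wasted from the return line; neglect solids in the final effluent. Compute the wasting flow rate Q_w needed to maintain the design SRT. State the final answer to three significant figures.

Wasting from the return line (neglecting effluent solids): Q_w = V·X / (θ_c·X_r) = 53.00 × 2000 / (9.51 × 7080) = 1.574 m³/d.

Q_w ≈ 1.57 m³/d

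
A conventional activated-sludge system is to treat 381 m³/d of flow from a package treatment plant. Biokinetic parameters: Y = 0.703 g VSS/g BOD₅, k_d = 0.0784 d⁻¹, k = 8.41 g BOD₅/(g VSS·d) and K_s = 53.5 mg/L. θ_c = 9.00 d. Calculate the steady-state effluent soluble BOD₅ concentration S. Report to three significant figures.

Effluent substrate depends only on kinetics and SRT: S = K_s(1 + k_d θ_c) / [θ_c(Yk − k_d) − 1] = 53.5 × (1 + 0.0784 × 9.00) / [9.00 × (0.703 × 8.41 − 0.0784) − 1] = 91.25 / 51.50 = 1.772 mg/L.

S ≈ 1.77 mg/L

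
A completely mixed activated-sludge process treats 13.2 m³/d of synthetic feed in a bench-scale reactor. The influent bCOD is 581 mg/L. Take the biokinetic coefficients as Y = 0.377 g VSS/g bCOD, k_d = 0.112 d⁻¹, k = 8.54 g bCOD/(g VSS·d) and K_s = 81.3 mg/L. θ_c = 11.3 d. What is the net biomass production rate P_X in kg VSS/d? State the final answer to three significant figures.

For a completely mixed reactor with recycle the Lawrence–McCarty relation gives S = K_s·(1 + k_d·θ_c) / [θ_c·(Y·k − k_d) − 1] = 81.3 × (1 + 0.112 × 11.3) / [11.3 × (0.377 × 8.54 − 0.112) − 1] = 184.2 / 34.12 = 5.399 mg/L.
The observed yield is Y_obs = Y/(1 + k_d·θ_c) = 0.377 / (1 + 0.112 × 11.3) = 0.377 / 2.266 = 0.1664 g VSS per g bCOD removed.
Mass of bCOD removed per day: Q(S₀ − S) = 13.2 × 575.6 g/m³ = 7.598 kg/d.
Net biomass production P_X = Y_obs × Q·(S₀ − S) = 0.1664 × 7.598 = 1.264 kg VSS/d.

P_X ≈ 1.26 kg VSS/d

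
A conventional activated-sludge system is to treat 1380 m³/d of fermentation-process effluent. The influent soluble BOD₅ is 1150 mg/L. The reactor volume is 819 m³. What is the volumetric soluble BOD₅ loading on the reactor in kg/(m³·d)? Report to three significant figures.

Applied soluble BOD₅ load per unit volume = Q·S₀/V = (1380 × 1150/1000)/819.0 = 1.938 kg soluble BOD₅·m⁻³·d⁻¹.

L_v ≈ 1.94 kg soluble BOD₅/(m³·d)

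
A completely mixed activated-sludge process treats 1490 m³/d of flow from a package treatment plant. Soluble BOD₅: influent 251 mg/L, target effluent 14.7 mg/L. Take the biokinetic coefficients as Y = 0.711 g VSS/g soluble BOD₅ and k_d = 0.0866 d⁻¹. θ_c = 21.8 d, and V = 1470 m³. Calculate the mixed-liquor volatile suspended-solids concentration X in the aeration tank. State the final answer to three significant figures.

X ≈ 1290 mg/L

X = Y·Q·ΔS·θ_c / [V·(1 + k_d θ_c)] = 0.711 × 1490 × (251 − 14.7) × 21.8 / [1470 × (1 + 0.0866 × 21.8)] = 1286 mg/L.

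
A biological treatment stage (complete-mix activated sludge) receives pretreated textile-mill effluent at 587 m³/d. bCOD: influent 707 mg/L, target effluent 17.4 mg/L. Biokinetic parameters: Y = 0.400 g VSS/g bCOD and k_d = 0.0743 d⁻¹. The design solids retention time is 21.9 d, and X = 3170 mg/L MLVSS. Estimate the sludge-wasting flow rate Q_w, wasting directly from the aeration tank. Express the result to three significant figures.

Rearranging the biomass balance for a CMAS with decay, V = Y·Q·ΔS·θ_c / [X·(1+k_d θ_c)] = 0.400 × 587 × (707 − 17.4) × 21.9 / [3170 × (1 + 0.0743 × 21.9)] = 3.55×10^6 / 8328 = 425.8 m³.
Wasting from the aeration tank: Q_w = V / θ_c = 425.8 / 21.9 = 19.44 m³/d.

Q_w ≈ 19.4 m³/d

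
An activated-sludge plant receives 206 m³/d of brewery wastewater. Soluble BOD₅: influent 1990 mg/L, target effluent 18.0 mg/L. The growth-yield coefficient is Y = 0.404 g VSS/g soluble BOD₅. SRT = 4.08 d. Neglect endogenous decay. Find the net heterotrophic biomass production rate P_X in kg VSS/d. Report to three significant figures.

Since k_d ≈ 0, Y_obs = Y = 0.404 g VSS/g soluble BOD₅.
Mass of soluble BOD₅ removed per day: Q(S₀ − S) = 206 × 1972 g/m³ = 406.2 kg/d.
Net biomass production P_X = Y_obs × Q·(S₀ − S) = 0.4040 × 406.2 = 164.1 kg VSS/d.

P_X ≈ 164 kg VSS/d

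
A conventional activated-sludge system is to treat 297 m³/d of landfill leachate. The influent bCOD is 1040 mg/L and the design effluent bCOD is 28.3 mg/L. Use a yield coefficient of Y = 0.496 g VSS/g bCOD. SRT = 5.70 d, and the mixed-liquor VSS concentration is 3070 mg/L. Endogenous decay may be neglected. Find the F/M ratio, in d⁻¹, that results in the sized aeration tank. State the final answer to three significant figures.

F/M ≈ 0.364 d⁻¹

Biomass mass balance (decay neglected): V·X = Y·Q·(S₀ − S)·θ_c, so V = 0.496 × 297 × (1040 − 28.3) × 5.70 / 3070 = 276.7 m³.
Food-to-microorganism ratio F/M = Q S₀ / (V X) = 297 × 1040 / (276.7 × 3070) = 0.3636 d⁻¹.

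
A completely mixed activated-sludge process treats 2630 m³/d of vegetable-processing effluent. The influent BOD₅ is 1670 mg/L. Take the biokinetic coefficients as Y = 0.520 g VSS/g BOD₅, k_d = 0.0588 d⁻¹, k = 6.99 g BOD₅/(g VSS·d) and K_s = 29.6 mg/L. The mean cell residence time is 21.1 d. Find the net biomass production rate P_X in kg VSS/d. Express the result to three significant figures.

For a completely mixed reactor with recycle the Lawrence–McCarty relation gives S = K_s·(1 + k_d·θ_c) / [θ_c·(Y·k − k_d) − 1] = 29.6 × (1 + 0.0588 × 21.1) / [21.1 × (0.520 × 6.99 − 0.0588) − 1] = 66.32 / 74.45 = 0.8908 mg/L.
The observed yield is Y_obs = Y/(1 + k_d·θ_c) = 0.520 / (1 + 0.0588 × 21.1) = 0.520 / 2.241 = 0.2321 g VSS per g BOD₅ removed.
Mass of BOD₅ removed per day: Q(S₀ − S) = 2630 × 1669 g/m³ = 4390 kg/d.
Net biomass production P_X = Y_obs × Q·(S₀ − S) = 0.2321 × 4390 = 1019 kg VSS/d.

P_X ≈ 1020 kg VSS/d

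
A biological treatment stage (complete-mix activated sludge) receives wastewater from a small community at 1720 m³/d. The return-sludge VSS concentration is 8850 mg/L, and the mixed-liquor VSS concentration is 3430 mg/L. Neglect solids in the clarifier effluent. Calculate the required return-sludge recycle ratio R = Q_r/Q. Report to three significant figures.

R ≈ 0.633

Solids balance on the clarifier gives (1+R)X = R·X_r, so R = X/(X_r − X) = 3430 / (8850 − 3430) = 0.6328.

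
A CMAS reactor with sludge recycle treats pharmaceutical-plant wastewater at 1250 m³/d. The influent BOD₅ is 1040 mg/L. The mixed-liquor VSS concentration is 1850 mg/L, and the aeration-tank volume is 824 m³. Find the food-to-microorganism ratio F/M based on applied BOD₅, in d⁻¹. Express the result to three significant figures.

F/M ≈ 0.853 d⁻¹

Food-to-microorganism ratio F/M = Q S₀ / (V X) = 1250 × 1040 / (824.0 × 1850) = 0.8528 d⁻¹.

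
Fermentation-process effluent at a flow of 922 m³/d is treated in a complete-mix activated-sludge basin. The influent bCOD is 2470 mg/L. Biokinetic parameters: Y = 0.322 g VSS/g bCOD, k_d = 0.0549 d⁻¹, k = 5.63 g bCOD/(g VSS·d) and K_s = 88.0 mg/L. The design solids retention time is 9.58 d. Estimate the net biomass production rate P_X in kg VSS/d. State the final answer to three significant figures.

From the Monod/SRT balance for a CMAS, S = K_s·(1+k_d θ_c)/[θ_c·(Y k − k_d) − 1] = 88.0 × (1 + 0.0549 × 9.58) / [9.58 × (0.322 × 5.63 − 0.0549) − 1] = 134.3 / 15.84 = 8.477 mg/L.
The observed yield is Y_obs = Y/(1 + k_d·θ_c) = 0.322 / (1 + 0.0549 × 9.58) = 0.322 / 1.526 = 0.2110 g VSS per g bCOD removed.
Q·(S₀ − S) = 922 × (2470 − 8.48) × 10⁻³ = 2270 kg/d removed.
Net biomass production P_X = Y_obs × Q·(S₀ − S) = 0.2110 × 2270 = 478.9 kg VSS/d.

P_X ≈ 479 kg VSS/d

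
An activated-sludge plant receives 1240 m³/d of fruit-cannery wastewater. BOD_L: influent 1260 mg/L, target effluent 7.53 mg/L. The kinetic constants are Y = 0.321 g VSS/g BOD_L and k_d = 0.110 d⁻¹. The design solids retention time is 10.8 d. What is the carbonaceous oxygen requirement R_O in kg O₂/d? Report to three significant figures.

The observed yield is Y_obs = Y/(1 + k_d·θ_c) = 0.321 / (1 + 0.110 × 10.8) = 0.321 / 2.188 = 0.1467 g VSS per g BOD_L removed.
Q·(S₀ − S) = 1240 × (1260 − 7.53) × 10⁻³ = 1553 kg/d removed.
Biomass synthesised: P_X = Y_obs × 1553 = 227.8 kg VSS/d.
R_O = Q·(S₀ − S) − 1.42·P_X = 1553 − 1.42 × 227.8 = 1230 kg O₂/d.

R_O ≈ 1230 kg O₂/d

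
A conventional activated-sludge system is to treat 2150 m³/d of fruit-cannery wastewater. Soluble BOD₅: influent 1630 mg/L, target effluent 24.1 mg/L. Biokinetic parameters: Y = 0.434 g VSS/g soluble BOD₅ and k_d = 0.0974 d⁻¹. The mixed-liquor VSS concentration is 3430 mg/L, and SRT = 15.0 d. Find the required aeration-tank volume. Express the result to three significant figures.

V ≈ 2660 m³

Rearranging the biomass balance for a CMAS with decay, V = Y·Q·ΔS·θ_c / [X·(1+k_d θ_c)] = 0.434 × 2150 × (1630 − 24.1) × 15.0 / [3430 × (1 + 0.0974 × 15.0)] = 2.25×10^7 / 8441 = 2663 m³.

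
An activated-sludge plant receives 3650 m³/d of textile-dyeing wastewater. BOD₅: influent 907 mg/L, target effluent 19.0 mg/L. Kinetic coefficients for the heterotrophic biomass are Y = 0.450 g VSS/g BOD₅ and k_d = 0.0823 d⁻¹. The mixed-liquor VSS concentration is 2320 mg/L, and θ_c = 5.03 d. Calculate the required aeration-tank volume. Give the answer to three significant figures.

Rearranging the biomass balance for a CMAS with decay, V = Y·Q·ΔS·θ_c / [X·(1+k_d θ_c)] = 0.450 × 3650 × (907 − 19.0) × 5.03 / [2320 × (1 + 0.0823 × 5.03)] = 7.34×10^6 / 3280 = 2236 m³.

V ≈ 2240 m³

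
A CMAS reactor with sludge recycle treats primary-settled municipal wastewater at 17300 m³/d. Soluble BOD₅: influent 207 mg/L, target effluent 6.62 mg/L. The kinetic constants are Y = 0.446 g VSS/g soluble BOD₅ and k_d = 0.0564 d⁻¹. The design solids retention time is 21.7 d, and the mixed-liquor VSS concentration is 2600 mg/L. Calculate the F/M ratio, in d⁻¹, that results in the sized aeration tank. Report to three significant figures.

F/M ≈ 0.237 d⁻¹

Rearranging the biomass balance for a CMAS with decay, V = Y·Q·ΔS·θ_c / [X·(1+k_d θ_c)] = 0.446 × 17300 × (207 − 6.62) × 21.7 / [2600 × (1 + 0.0564 × 21.7)] = 3.36×10^7 / 5782 = 5802 m³.
F/M = applied load / biomass = Q·S₀/(V·X) = 17300 × 207 / (5802 × 2600) = 0.2374 d⁻¹.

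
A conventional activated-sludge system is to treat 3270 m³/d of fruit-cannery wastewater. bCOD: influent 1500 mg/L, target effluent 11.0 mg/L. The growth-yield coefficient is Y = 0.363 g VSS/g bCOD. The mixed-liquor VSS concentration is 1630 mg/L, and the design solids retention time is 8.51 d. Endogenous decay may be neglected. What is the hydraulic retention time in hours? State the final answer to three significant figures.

τ ≈ 67.7 h

Biomass mass balance (decay neglected): V·X = Y·Q·(S₀ − S)·θ_c, so V = 0.363 × 3270 × (1500 − 11.0) × 8.51 / 1630 = 9228 m³.
Hydraulic retention time τ = V/Q = 9228 / 3270 = 2.822 d = 67.73 h.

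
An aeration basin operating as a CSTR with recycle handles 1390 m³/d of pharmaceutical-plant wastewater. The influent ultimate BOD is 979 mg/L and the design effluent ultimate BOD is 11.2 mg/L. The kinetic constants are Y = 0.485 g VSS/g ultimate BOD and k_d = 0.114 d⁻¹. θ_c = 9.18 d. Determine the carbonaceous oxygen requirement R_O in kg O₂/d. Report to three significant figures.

Correct the yield for decay: Y_obs = Y/(1 + k_d θ_c) = 0.485 / (1 + 0.114 × 9.18) = 0.485 / 2.047 = 0.2370.
Q·(S₀ − S) = 1390 × (979 − 11.2) × 10⁻³ = 1345 kg/d removed.
P_X = Y_obs·Q·(S₀ − S) = 0.2370 × 1345 = 318.8 kg VSS/d.
R_O = Q·ΔS − 1.42 P_X = 1345 − 452.7 = 892.5 kg O₂/d.

R_O ≈ 893 kg O₂/d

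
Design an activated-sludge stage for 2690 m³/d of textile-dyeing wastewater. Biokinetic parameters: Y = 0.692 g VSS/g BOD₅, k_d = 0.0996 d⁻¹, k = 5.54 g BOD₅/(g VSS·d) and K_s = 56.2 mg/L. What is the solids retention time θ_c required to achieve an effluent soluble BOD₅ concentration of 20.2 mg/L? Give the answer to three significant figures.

θ_c ≈ 1.09 d

At the target effluent, Y k S/(K_s+S) = 0.692×5.54×20.2/76.40 = 1.014 d⁻¹.
Then 1/θ_c = μ − k_d = 1.014 − 0.0996 = 0.9140 d⁻¹, giving θ_c = 1.094 d.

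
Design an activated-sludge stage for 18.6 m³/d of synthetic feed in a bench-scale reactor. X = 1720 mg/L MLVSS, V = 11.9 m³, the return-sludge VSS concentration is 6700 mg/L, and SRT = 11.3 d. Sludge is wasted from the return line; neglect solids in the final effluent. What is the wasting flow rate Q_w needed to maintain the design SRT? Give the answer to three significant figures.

Q_w ≈ 0.270 m³/d

Q_w = (V·X)/(θ_c X_r) = 11.90 × 1720 / (11.3 × 6700) = 0.2703 m³/d.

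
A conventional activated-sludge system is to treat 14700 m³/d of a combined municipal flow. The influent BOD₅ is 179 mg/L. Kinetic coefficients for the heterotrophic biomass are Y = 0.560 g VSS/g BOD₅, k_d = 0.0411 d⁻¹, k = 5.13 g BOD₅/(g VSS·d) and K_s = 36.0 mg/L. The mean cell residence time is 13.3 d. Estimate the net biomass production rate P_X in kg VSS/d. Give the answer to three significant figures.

P_X ≈ 945 kg VSS/d

For a completely mixed reactor with recycle the Lawrence–McCarty relation gives S = K_s·(1 + k_d·θ_c) / [θ_c·(Y·k − k_d) − 1] = 36.0 × (1 + 0.0411 × 13.3) / [13.3 × (0.560 × 5.13 − 0.0411) − 1] = 55.68 / 36.66 = 1.519 mg/L.
Observed yield with endogenous decay: Y_obs = Y / (1 + k_d·θ_c) = 0.560 / (1 + 0.0411 × 13.3) = 0.560 / 1.547 = 0.3621 g VSS/g BOD₅.
Mass of BOD₅ removed per day: Q(S₀ − S) = 14700 × 177.5 g/m³ = 2609 kg/d.
Net biomass production P_X = Y_obs × Q·(S₀ − S) = 0.3621 × 2609 = 944.6 kg VSS/d.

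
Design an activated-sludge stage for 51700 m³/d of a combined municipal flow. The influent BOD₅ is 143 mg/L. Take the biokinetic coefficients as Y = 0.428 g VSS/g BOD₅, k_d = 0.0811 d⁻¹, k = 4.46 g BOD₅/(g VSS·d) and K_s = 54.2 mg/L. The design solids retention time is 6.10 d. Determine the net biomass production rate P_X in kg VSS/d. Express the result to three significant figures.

P_X ≈ 2000 kg VSS/d

For a completely mixed reactor with recycle the Lawrence–McCarty relation gives S = K_s·(1 + k_d·θ_c) / [θ_c·(Y·k − k_d) − 1] = 54.2 × (1 + 0.0811 × 6.10) / [6.10 × (0.428 × 4.46 − 0.0811) − 1] = 81.01 / 10.15 = 7.982 mg/L.
Y_obs = Y / (1 + k_d θ_c) = 0.428 / (1 + 0.0811 × 6.10) = 0.428 / 1.495 = 0.2863.
ΔS = 143 − 7.98 = 135.0 mg/L, so the substrate removal rate is 51700 × 135.0/1000 = 6981 kg BOD₅/d.
P_X = Y_obs · Q(S₀ − S) = 0.2863 × 6981 = 1999 kg VSS/d.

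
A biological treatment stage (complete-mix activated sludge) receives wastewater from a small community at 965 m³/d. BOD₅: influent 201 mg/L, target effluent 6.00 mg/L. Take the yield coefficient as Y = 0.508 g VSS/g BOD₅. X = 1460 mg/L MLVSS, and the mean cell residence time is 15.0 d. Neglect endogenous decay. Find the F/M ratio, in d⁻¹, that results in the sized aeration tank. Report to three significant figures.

V·X = Y·Q·ΔS·θ_c gives V = 0.508 × 965 × (201 − 6.00) × 15.0 / 1460 = 982.1 m³.
Food-to-microorganism ratio F/M = Q S₀ / (V X) = 965 × 201 / (982.1 × 1460) = 0.1353 d⁻¹.

F/M ≈ 0.135 d⁻¹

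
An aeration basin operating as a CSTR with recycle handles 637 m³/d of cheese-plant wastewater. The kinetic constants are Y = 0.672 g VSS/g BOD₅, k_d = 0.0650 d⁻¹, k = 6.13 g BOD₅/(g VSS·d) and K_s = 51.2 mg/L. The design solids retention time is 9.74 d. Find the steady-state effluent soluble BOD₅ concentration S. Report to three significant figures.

S ≈ 2.17 mg/L

Effluent substrate depends only on kinetics and SRT: S = K_s(1 + k_d θ_c) / [θ_c(Yk − k_d) − 1] = 51.2 × (1 + 0.0650 × 9.74) / [9.74 × (0.672 × 6.13 − 0.0650) − 1] = 83.61 / 38.49 = 2.172 mg/L.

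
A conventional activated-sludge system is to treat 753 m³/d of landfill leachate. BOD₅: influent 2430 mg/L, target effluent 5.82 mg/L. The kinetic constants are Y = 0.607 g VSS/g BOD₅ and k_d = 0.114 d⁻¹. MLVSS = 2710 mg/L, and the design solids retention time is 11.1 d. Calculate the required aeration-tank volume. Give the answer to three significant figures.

V ≈ 2000 m³

Steady-state biomass mass balance: V·X·(1 + k_d·θ_c) = Y·Q·(S₀ − S)·θ_c, so V = 0.607 × 753 × (2430 − 5.82) × 11.1 / [2710 × (1 + 0.114 × 11.1)] = 1.23×10^7 / 6139 = 2003 m³.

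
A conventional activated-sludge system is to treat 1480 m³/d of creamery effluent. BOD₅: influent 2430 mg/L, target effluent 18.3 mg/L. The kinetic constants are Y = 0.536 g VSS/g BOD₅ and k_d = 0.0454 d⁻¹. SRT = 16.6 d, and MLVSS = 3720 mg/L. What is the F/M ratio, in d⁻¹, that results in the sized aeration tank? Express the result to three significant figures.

From the SRT design equation V = Y Q (S₀−S) θ_c / [X (1 + k_d θ_c)] = 0.536 × 1480 × (2430 − 18.3) × 16.6 / [3720 × (1 + 0.0454 × 16.6)] = 3.18×10^7 / 6524 = 4868 m³.
F/M = Q·S₀ / (V·X) = 1480 × 2430 / (4868 × 3720) = 0.1986 g BOD₅·(g VSS·d)⁻¹.

F/M ≈ 0.199 d⁻¹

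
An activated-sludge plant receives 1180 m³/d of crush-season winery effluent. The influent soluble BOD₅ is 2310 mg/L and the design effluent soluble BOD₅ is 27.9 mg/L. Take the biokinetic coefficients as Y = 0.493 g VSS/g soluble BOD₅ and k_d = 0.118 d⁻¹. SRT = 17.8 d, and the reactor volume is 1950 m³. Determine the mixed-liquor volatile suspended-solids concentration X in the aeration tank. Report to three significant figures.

X ≈ 3910 mg/L

X = Y·Q·ΔS·θ_c / [V·(1 + k_d θ_c)] = 0.493 × 1180 × (2310 − 27.9) × 17.8 / [1950 × (1 + 0.118 × 17.8)] = 3909 mg/L.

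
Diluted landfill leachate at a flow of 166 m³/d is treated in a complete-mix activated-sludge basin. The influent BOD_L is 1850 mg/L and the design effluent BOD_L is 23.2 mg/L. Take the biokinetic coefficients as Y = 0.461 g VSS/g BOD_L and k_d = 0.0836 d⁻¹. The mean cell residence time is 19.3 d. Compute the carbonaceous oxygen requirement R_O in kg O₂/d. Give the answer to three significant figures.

R_O ≈ 227 kg O₂/d

Observed yield with endogenous decay: Y_obs = Y / (1 + k_d·θ_c) = 0.461 / (1 + 0.0836 × 19.3) = 0.461 / 2.613 = 0.1764 g VSS/g BOD_L.
Q·(S₀ − S) = 166 × (1850 − 23.2) × 10⁻³ = 303.2 kg/d removed.
P_X = Y_obs·Q·(S₀ − S) = 0.1764 × 303.2 = 53.49 kg VSS/d.
R_O = Q·(S₀ − S) − 1.42·P_X = 303.2 − 1.42 × 53.49 = 227.3 kg O₂/d.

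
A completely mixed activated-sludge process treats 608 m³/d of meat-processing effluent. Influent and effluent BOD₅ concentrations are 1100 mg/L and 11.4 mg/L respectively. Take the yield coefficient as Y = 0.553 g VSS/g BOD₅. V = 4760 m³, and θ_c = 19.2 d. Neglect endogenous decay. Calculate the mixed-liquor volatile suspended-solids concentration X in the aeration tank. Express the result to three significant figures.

X = Y·Q·ΔS·θ_c / V = 0.553 × 608 × (1100 − 11.4) × 19.2 / 4760 = 1476 mg/L.

X ≈ 1480 mg/L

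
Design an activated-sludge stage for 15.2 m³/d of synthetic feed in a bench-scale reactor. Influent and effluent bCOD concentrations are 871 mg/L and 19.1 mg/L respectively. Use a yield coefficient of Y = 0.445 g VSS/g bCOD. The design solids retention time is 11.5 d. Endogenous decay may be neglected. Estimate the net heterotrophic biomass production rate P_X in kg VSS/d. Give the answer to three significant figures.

Since k_d ≈ 0, Y_obs = Y = 0.445 g VSS/g bCOD.
Q·(S₀ − S) = 15.2 × (871 − 19.1) × 10⁻³ = 12.95 kg/d removed.
Net biomass production P_X = Y_obs × Q·(S₀ − S) = 0.4450 × 12.95 = 5.762 kg VSS/d.

P_X ≈ 5.76 kg VSS/d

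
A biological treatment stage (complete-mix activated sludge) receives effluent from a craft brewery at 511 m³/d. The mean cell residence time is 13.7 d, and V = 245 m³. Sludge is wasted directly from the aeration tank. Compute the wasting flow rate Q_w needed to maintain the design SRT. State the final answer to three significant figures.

Q_w ≈ 17.9 m³/d

Wasting from the aeration tank: Q_w = V / θ_c = 245.0 / 13.7 = 17.88 m³/d.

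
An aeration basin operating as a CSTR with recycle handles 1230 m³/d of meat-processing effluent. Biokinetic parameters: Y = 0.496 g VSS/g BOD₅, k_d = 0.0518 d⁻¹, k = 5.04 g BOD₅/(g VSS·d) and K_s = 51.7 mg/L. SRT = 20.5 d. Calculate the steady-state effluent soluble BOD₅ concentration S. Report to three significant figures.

S ≈ 2.17 mg/L

Effluent substrate depends only on kinetics and SRT: S = K_s(1 + k_d θ_c) / [θ_c(Yk − k_d) − 1] = 51.7 × (1 + 0.0518 × 20.5) / [20.5 × (0.496 × 5.04 − 0.0518) − 1] = 106.6 / 49.18 = 2.167 mg/L.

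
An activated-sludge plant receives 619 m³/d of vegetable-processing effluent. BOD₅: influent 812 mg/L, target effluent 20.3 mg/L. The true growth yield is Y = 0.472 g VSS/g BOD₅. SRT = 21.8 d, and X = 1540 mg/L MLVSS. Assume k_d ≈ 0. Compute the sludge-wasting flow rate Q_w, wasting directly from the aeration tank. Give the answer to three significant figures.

Biomass mass balance (decay neglected): V·X = Y·Q·(S₀ − S)·θ_c, so V = 0.472 × 619 × (812 − 20.3) × 21.8 / 1540 = 3274 m³.
For wasting at MLVSS concentration, Q_w = V/θ_c = 3274/21.8 = 150.2 m³/d.

Q_w ≈ 150 m³/d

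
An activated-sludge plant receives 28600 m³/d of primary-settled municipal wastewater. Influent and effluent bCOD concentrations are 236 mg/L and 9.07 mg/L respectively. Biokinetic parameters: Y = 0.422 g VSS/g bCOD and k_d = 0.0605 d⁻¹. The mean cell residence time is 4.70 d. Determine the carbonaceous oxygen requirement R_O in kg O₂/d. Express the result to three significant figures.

The observed yield is Y_obs = Y/(1 + k_d·θ_c) = 0.422 / (1 + 0.0605 × 4.70) = 0.422 / 1.284 = 0.3286 g VSS per g bCOD removed.
Substrate removed = Q·(S₀ − S) = 28600 m³/d × (236 − 9.07) g/m³ = 6.49×10^6 g/d = 6490 kg/d.
P_X = Y_obs·Q·(S₀ − S) = 0.3286 × 6490 = 2132 kg VSS/d.
Carbonaceous O₂ demand = substrate oxidised − cell-mass equivalent = 6490 − 1.42 × 2132 = 3462 kg O₂/d.

R_O ≈ 3460 kg O₂/d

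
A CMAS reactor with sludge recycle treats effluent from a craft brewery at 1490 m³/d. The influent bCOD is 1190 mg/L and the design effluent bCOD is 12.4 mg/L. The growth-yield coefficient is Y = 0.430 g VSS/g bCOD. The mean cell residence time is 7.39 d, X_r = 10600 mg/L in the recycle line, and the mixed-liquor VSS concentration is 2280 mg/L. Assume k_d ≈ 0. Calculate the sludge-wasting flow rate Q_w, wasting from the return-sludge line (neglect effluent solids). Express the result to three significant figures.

Q_w ≈ 71.2 m³/d

Biomass mass balance (decay neglected): V·X = Y·Q·(S₀ − S)·θ_c, so V = 0.430 × 1490 × (1190 − 12.4) × 7.39 / 2280 = 2445 m³.
Wasting from the return line (neglecting effluent solids): Q_w = V·X / (θ_c·X_r) = 2445 × 2280 / (7.39 × 10600) = 71.18 m³/d.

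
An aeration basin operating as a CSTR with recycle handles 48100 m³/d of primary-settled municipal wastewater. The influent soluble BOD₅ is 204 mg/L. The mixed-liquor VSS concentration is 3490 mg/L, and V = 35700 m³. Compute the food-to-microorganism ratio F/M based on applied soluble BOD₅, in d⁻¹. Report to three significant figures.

F/M ≈ 0.0788 d⁻¹

F/M = applied load / biomass = Q·S₀/(V·X) = 48100 × 204 / (35700 × 3490) = 0.07876 d⁻¹.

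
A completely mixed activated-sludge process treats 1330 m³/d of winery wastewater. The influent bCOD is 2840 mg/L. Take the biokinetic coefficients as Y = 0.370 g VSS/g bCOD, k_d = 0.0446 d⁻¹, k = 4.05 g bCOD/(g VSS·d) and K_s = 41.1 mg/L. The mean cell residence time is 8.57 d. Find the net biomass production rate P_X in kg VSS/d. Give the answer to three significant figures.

From the Monod/SRT balance for a CMAS, S = K_s·(1+k_d θ_c)/[θ_c·(Y k − k_d) − 1] = 41.1 × (1 + 0.0446 × 8.57) / [8.57 × (0.370 × 4.05 − 0.0446) − 1] = 56.81 / 11.46 = 4.957 mg/L.
The observed yield is Y_obs = Y/(1 + k_d·θ_c) = 0.370 / (1 + 0.0446 × 8.57) = 0.370 / 1.382 = 0.2677 g VSS per g bCOD removed.
Substrate removed = Q·(S₀ − S) = 1330 m³/d × (2840 − 4.96) g/m³ = 3.77×10^6 g/d = 3771 kg/d.
So the net sludge growth is P_X = 0.2677 × 3771 = 1009 kg VSS/d.

P_X ≈ 1010 kg VSS/d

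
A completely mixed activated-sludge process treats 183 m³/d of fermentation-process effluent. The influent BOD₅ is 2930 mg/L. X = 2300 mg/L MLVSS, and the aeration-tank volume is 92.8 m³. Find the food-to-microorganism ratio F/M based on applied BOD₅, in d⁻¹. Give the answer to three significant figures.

F/M ≈ 2.51 d⁻¹

Food-to-microorganism ratio F/M = Q S₀ / (V X) = 183 × 2930 / (92.80 × 2300) = 2.512 d⁻¹.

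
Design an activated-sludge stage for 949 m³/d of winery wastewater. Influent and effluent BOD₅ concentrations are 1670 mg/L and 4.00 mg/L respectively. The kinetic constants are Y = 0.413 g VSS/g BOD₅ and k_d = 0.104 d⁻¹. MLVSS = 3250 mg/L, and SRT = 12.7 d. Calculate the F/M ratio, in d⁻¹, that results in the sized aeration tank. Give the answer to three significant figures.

Rearranging the biomass balance for a CMAS with decay, V = Y·Q·ΔS·θ_c / [X·(1+k_d θ_c)] = 0.413 × 949 × (1670 − 4.00) × 12.7 / [3250 × (1 + 0.104 × 12.7)] = 8.29×10^6 / 7543 = 1099 m³.
F/M = Q·S₀ / (V·X) = 949 × 1670 / (1099 × 3250) = 0.4435 g BOD₅·(g VSS·d)⁻¹.

F/M ≈ 0.444 d⁻¹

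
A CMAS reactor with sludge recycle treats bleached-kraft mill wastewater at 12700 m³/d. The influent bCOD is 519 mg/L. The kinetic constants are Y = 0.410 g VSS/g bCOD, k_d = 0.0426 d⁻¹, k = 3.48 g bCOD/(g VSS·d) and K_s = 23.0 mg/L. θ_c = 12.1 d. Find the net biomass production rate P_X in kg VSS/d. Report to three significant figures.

P_X ≈ 1780 kg VSS/d

From the Monod/SRT balance for a CMAS, S = K_s·(1+k_d θ_c)/[θ_c·(Y k − k_d) − 1] = 23.0 × (1 + 0.0426 × 12.1) / [12.1 × (0.410 × 3.48 − 0.0426) − 1] = 34.86 / 15.75 = 2.213 mg/L.
Observed yield with endogenous decay: Y_obs = Y / (1 + k_d·θ_c) = 0.410 / (1 + 0.0426 × 12.1) = 0.410 / 1.515 = 0.2705 g VSS/g bCOD.
Substrate removed = Q·(S₀ − S) = 12700 m³/d × (519 − 2.21) g/m³ = 6.56×10^6 g/d = 6563 kg/d.
So the net sludge growth is P_X = 0.2705 × 6563 = 1776 kg VSS/d.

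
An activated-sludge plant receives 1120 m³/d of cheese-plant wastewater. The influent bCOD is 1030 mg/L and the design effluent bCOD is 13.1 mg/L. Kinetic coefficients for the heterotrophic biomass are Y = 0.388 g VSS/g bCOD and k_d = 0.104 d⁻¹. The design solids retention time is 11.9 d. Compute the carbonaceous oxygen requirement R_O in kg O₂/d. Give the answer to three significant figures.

Correct the yield for decay: Y_obs = Y/(1 + k_d θ_c) = 0.388 / (1 + 0.104 × 11.9) = 0.388 / 2.238 = 0.1734.
Mass of bCOD removed per day: Q(S₀ − S) = 1120 × 1017 g/m³ = 1139 kg/d.
Biomass synthesised: P_X = Y_obs × 1139 = 197.5 kg VSS/d.
Carbonaceous O₂ demand = substrate oxidised − cell-mass equivalent = 1139 − 1.42 × 197.5 = 858.5 kg O₂/d.

R_O ≈ 858 kg O₂/d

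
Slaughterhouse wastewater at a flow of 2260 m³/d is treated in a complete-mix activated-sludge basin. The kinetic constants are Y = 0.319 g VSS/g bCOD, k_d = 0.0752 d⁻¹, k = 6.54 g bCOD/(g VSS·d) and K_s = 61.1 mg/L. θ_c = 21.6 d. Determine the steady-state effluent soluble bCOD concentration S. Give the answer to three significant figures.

S ≈ 3.78 mg/L

Effluent substrate depends only on kinetics and SRT: S = K_s(1 + k_d θ_c) / [θ_c(Yk − k_d) − 1] = 61.1 × (1 + 0.0752 × 21.6) / [21.6 × (0.319 × 6.54 − 0.0752) − 1] = 160.3 / 42.44 = 3.778 mg/L.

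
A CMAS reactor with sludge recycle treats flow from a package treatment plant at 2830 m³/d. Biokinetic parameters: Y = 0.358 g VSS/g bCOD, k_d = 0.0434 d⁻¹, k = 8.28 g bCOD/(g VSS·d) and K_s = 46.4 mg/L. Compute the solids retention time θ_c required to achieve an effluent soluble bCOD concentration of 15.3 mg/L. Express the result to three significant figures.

From 1/θ_c = Y·k·S/(K_s + S) − k_d: Y·k·S/(K_s+S) = 0.358 × 8.28 × 15.3 / (46.4 + 15.3) = 0.7351 d⁻¹.
1/θ_c = 0.7351 − 0.0434 = 0.6917 d⁻¹, so θ_c = 1.446 d.

θ_c ≈ 1.45 d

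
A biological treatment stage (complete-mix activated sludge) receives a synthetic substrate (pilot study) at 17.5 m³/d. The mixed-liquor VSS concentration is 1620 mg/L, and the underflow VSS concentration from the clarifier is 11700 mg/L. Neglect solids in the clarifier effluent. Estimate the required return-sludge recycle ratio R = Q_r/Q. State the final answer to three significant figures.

Solids balance on the clarifier gives (1+R)X = R·X_r, so R = X/(X_r − X) = 1620 / (11700 − 1620) = 0.1607.

R ≈ 0.161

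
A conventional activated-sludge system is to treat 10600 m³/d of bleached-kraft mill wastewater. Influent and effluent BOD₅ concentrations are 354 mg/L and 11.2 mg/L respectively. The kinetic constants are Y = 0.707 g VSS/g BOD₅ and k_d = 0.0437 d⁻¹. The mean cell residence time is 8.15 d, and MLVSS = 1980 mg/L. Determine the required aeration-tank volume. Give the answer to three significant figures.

Steady-state biomass mass balance: V·X·(1 + k_d·θ_c) = Y·Q·(S₀ − S)·θ_c, so V = 0.707 × 10600 × (354 − 11.2) × 8.15 / [1980 × (1 + 0.0437 × 8.15)] = 2.09×10^7 / 2685 = 7797 m³.

V ≈ 7800 m³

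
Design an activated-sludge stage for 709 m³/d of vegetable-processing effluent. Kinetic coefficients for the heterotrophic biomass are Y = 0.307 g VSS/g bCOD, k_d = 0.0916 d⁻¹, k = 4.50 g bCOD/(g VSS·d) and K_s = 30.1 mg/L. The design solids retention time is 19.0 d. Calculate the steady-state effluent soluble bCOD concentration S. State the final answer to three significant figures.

For a completely mixed reactor with recycle the Lawrence–McCarty relation gives S = K_s·(1 + k_d·θ_c) / [θ_c·(Y·k − k_d) − 1] = 30.1 × (1 + 0.0916 × 19.0) / [19.0 × (0.307 × 4.50 − 0.0916) − 1] = 82.49 / 23.51 = 3.509 mg/L.

S ≈ 3.51 mg/L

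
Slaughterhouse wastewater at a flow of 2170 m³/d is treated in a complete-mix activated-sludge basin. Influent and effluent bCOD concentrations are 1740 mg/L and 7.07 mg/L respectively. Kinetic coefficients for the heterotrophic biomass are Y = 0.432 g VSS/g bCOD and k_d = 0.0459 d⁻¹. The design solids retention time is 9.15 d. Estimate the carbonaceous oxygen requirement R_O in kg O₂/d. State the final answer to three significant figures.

R_O ≈ 2140 kg O₂/d

Correct the yield for decay: Y_obs = Y/(1 + k_d θ_c) = 0.432 / (1 + 0.0459 × 9.15) = 0.432 / 1.420 = 0.3042.
ΔS = 1740 − 7.07 = 1733 mg/L, so the substrate removal rate is 2170 × 1733/1000 = 3760 kg bCOD/d.
P_X = Y_obs·Q·(S₀ − S) = 0.3042 × 3760 = 1144 kg VSS/d.
R_O = Q·(S₀ − S) − 1.42·P_X = 3760 − 1.42 × 1144 = 2136 kg O₂/d.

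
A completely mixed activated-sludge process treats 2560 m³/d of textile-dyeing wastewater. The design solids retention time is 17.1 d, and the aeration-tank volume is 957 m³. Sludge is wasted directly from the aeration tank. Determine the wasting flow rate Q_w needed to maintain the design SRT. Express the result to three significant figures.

Wasting from the aeration tank: Q_w = V / θ_c = 957.0 / 17.1 = 55.96 m³/d.

Q_w ≈ 56.0 m³/d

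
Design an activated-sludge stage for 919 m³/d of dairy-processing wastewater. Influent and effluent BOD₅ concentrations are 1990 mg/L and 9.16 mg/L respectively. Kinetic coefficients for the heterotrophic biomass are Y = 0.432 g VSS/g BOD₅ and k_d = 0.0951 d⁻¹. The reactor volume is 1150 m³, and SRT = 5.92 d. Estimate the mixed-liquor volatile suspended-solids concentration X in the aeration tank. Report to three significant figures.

From V·X·(1 + k_d·θ_c) = Y·Q·(S₀ − S)·θ_c: X = 0.432 × 919 × (1990 − 9.16) × 5.92 / [1150 × (1 + 0.0951 × 5.92)] = 2590 mg/L.

X ≈ 2590 mg/L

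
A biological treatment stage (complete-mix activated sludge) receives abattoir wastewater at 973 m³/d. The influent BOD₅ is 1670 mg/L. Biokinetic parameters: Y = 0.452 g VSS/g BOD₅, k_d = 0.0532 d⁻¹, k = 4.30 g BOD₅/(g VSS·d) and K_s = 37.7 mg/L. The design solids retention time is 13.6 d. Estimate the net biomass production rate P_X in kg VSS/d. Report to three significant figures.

P_X ≈ 425 kg VSS/d

From the Monod/SRT balance for a CMAS, S = K_s·(1+k_d θ_c)/[θ_c·(Y k − k_d) − 1] = 37.7 × (1 + 0.0532 × 13.6) / [13.6 × (0.452 × 4.30 − 0.0532) − 1] = 64.98 / 24.71 = 2.630 mg/L.
The observed yield is Y_obs = Y/(1 + k_d·θ_c) = 0.452 / (1 + 0.0532 × 13.6) = 0.452 / 1.724 = 0.2623 g VSS per g BOD₅ removed.
Q·(S₀ − S) = 973 × (1670 − 2.63) × 10⁻³ = 1622 kg/d removed.
Biomass produced: P_X = Y_obs·Q·ΔS = 0.2623 × 1622 ≈ 425.5 kg VSS/d.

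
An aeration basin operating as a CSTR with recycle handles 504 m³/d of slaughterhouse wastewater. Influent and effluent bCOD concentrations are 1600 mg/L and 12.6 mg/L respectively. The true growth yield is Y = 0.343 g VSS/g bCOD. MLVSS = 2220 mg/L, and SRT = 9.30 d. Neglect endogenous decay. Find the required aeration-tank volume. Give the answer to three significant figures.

V·X = Y·Q·ΔS·θ_c gives V = 0.343 × 504 × (1600 − 12.6) × 9.30 / 2220 = 1150 m³.

V ≈ 1150 m³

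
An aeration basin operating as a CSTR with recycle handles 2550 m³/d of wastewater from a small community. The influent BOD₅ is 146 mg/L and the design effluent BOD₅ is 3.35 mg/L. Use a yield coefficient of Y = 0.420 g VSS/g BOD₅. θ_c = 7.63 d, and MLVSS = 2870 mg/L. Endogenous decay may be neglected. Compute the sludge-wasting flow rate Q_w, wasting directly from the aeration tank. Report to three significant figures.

Q_w ≈ 53.2 m³/d

Biomass mass balance (decay neglected): V·X = Y·Q·(S₀ − S)·θ_c, so V = 0.420 × 2550 × (146 − 3.35) × 7.63 / 2870 = 406.2 m³.
For wasting at MLVSS concentration, Q_w = V/θ_c = 406.2/7.63 = 53.23 m³/d.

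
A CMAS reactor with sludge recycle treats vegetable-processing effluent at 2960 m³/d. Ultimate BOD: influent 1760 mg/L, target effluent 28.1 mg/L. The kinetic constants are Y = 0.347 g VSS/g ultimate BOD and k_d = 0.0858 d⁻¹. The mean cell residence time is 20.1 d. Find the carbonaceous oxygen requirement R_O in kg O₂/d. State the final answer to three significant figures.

Correct the yield for decay: Y_obs = Y/(1 + k_d θ_c) = 0.347 / (1 + 0.0858 × 20.1) = 0.347 / 2.725 = 0.1274.
Q·(S₀ − S) = 2960 × (1760 − 28.1) × 10⁻³ = 5126 kg/d removed.
Net sludge production P_X = 0.1274 × 5126 = 652.9 kg VSS/d.
R_O = Q·(S₀ − S) − 1.42·P_X = 5126 − 1.42 × 652.9 = 4199 kg O₂/d.

R_O ≈ 4200 kg O₂/d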